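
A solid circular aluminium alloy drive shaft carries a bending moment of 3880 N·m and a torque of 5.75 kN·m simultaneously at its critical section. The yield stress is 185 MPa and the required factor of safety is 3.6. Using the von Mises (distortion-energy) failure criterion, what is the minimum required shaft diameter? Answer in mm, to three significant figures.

σ_allow = σ_y/n = 185/3.6 = 51.39 MPa.
For a solid shaft σ_b = 32M/(πd³) and τ = 16T/(πd³), so the von Mises stress is σ' = (16/πd³)·√(4M²+3T²).
√(4M²+3T²) = √(4×(3.880×10^6)² + 3×(5.750×10^6)²) = 1.263×10^7 N·mm.
d³ = 16×1.263×10^7/(π×51.39) = 1.251×10^6 mm³.
d = 107.8 mm.

d = 108 mm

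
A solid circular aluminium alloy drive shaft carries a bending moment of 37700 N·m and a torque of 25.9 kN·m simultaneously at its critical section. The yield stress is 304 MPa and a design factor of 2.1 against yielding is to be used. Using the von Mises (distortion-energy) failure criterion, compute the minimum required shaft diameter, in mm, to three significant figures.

d = 146 mm

σ_allow = σ_y/n = 304/2.1 = 144.8 MPa.
For a solid shaft σ_b = 32M/(πd³) and τ = 16T/(πd³), so the von Mises stress is σ' = (16/πd³)·√(4M²+3T²).
√(4M²+3T²) = √(4×(3.770×10^7)² + 3×(2.590×10^7)²) = 8.774×10^7 N·mm.
d³ = 16×8.774×10^7/(π×144.8) = 3.087×10^6 mm³.
d = 145.6 mm.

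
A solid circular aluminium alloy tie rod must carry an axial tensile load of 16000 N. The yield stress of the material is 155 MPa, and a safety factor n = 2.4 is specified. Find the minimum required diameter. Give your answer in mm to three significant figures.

Allowable stress σ_allow = 155/2.4 = 64.58 MPa.
Required area A = F/σ_allow = 16000/64.58 = 247.7 mm².
A = πd²/4 → d = √(4A/π) = 17.76 mm.

d = 17.8 mm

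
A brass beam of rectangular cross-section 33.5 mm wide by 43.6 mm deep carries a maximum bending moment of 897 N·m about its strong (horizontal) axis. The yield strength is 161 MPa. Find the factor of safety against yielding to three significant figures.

n = 1.91

Section modulus S = bh²/6 = 33.5×43.6²/6 = 10610 mm³.
σ = M/S = 897000/10610 = 84.51 MPa.
n = 161/84.51 = 1.905.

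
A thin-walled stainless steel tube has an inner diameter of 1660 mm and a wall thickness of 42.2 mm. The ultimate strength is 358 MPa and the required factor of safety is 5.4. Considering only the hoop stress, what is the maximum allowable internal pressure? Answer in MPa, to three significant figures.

p_allow = 3.37 MPa

σ_allow = 358/5.4 = 66.30 MPa.
σ_h = pD/(2t) → p_allow = 2σ_allow t/D = 2×66.30×42.2/1660 = 3.371 MPa.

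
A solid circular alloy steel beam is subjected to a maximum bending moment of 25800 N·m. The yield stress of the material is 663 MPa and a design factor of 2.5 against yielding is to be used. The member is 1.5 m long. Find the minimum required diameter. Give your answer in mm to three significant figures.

σ_allow = 663/2.5 = 265.2 MPa.
For a solid circular section σ = 32M/(πd³), so d³ = 32M/(π σ_allow) = 32×2.5800×10^7/(π×265.2) = 990900 mm³.
d = 99.70 mm.

d = 99.7 mm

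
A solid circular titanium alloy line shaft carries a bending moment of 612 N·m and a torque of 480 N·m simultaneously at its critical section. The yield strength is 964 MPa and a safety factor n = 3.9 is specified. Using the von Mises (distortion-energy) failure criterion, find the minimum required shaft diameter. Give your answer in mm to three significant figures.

σ_allow = σ_y/n = 964/3.9 = 247.2 MPa.
For a solid shaft σ_b = 32M/(πd³) and τ = 16T/(πd³), so the von Mises stress is σ' = (16/πd³)·√(4M²+3T²).
√(4M²+3T²) = √(4×(612000)² + 3×(480000)²) = 1.480×10^6 N·mm.
d³ = 16×1.480×10^6/(π×247.2) = 30490 mm³.
d = 31.24 mm.

d = 31.2 mm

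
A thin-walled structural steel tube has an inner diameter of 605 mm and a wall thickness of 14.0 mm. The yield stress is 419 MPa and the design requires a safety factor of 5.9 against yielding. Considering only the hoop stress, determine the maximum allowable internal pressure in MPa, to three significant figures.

p_allow = 3.29 MPa

σ_allow = 419/5.9 = 71.02 MPa.
σ_h = pD/(2t) → p_allow = 2σ_allow t/D = 2×71.02×14.0/605 = 3.287 MPa.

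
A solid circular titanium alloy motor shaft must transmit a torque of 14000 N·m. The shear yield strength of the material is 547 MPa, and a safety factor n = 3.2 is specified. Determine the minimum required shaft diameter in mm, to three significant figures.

Allowable shear stress τ_allow = 547/3.2 = 170.9 MPa.
For a solid shaft τ = 16T/(πd³), so d³ = 16T/(π τ_allow) = 16×1.4000×10^7/(π×170.9) = 417100 mm³.
d = (417100)^(1/3) = 74.72 mm.

d = 74.7 mm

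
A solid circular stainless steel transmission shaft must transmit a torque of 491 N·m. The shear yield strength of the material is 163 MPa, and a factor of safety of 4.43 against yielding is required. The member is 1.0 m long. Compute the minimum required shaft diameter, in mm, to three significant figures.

Allowable shear stress τ_allow = 163/4.43 = 36.79 MPa.
For a solid shaft τ = 16T/(πd³), so d³ = 16T/(π τ_allow) = 16×491000/(π×36.79) = 67960 mm³.
d = (67960)^(1/3) = 40.81 mm.

d = 40.8 mm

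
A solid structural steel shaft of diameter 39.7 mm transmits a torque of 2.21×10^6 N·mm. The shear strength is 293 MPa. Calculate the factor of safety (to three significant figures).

n = 1.63

τ = 16T/(πd³) = 16×2210000/(π×39.7³) = 179.9 MPa.
n = τ_limit/τ = 293/179.9 = 1.629.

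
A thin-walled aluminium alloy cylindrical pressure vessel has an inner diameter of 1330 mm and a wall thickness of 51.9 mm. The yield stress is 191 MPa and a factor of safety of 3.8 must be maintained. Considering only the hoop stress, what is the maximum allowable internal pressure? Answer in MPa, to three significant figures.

σ_allow = 191/3.8 = 50.26 MPa.
σ_h = pD/(2t) → p_allow = 2σ_allow t/D = 2×50.26×51.9/1330 = 3.923 MPa.

p_allow = 3.92 MPa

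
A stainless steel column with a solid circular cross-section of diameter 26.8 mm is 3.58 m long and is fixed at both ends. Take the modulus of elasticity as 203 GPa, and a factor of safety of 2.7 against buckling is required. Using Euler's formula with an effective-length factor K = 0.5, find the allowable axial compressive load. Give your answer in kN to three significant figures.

P_allow = 5.86 kN

I = πd⁴/64 = π×26.8⁴/64 = 25320 mm⁴.
Effective length L_e = KL = 0.5×3.58 m = 1790 mm.
Euler critical load P_cr = π²EI/L_e² = π²×203000×25320/1790² = 15830 N.
P_allow = P_cr/n = 15830/2.7 = 5865 N.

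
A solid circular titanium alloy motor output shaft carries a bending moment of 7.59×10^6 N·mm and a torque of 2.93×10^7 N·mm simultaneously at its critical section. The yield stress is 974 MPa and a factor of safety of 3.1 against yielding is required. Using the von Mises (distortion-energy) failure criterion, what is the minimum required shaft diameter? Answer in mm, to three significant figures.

d = 95.0 mm

σ_allow = σ_y/n = 974/3.1 = 314.2 MPa.
For a solid shaft σ_b = 32M/(πd³) and τ = 16T/(πd³), so the von Mises stress is σ' = (16/πd³)·√(4M²+3T²).
√(4M²+3T²) = √(4×(7.590×10^6)² + 3×(2.930×10^7)²) = 5.297×10^7 N·mm.
d³ = 16×5.297×10^7/(π×314.2) = 858600 mm³.
d = 95.05 mm.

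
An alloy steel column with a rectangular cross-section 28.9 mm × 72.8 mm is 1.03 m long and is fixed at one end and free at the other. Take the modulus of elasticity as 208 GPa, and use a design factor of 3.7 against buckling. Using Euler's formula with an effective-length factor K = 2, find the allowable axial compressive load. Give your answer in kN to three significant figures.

Buckling occurs about the weak axis: I_min = h·b³/12 = 72.8×28.9³/12 = 146400 mm⁴ (b = 28.9 mm is the smaller dimension).
Effective length L_e = KL = 2×1.03 m = 2060 mm.
Euler critical load P_cr = π²EI/L_e² = π²×208000×146400/2060² = 70840 N.
P_allow = P_cr/n = 70840/3.7 = 19150 N.

P_allow = 19.1 kN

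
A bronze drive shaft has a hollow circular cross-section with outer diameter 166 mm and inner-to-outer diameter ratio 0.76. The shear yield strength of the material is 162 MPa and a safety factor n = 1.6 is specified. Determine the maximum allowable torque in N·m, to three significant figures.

τ_allow = 162/1.6 = 101.2 MPa.
For a hollow shaft T_allow = τ_allow·πd_o³(1−k⁴)/16 with 1−k⁴ = 0.6664, so πd_o³(1−k⁴)/16 = 598500 mm³.
T_allow = 101.2×598500 = 6.060×10^7 N·mm = 60600 N·m.

T_allow = 60600 N·m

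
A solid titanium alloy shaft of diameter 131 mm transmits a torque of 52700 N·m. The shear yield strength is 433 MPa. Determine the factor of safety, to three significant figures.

n = 3.63

τ = 16T/(πd³) = 16×5.2700×10^7/(π×131³) = 119.4 MPa.
n = τ_limit/τ = 433/119.4 = 3.627.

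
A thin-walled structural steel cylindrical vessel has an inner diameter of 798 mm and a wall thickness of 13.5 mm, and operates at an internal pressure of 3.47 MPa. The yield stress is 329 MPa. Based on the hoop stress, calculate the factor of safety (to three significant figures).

n = 3.21

σ_h = pD/(2t) = 3.47×798/(2×13.5) = 102.6 MPa.
n = 329/102.6 = 3.208.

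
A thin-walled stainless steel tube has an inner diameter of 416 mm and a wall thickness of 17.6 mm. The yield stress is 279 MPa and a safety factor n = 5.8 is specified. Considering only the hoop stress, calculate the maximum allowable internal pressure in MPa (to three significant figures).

σ_allow = 279/5.8 = 48.10 MPa.
σ_h = pD/(2t) → p_allow = 2σ_allow t/D = 2×48.10×17.6/416 = 4.070 MPa.

p_allow = 4.07 MPa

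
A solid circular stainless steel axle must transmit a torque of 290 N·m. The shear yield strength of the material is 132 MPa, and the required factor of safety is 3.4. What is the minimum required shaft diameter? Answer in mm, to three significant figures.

Allowable shear stress τ_allow = 132/3.4 = 38.82 MPa.
For a solid shaft τ = 16T/(πd³), so d³ = 16T/(π τ_allow) = 16×290000/(π×38.82) = 38040 mm³.
d = (38040)^(1/3) = 33.63 mm.

d = 33.6 mm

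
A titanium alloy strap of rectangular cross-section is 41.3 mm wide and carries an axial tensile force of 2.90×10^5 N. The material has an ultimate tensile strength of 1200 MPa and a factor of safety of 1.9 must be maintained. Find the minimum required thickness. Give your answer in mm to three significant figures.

σ_allow = 1200/1.9 = 631.6 MPa.
Required area A = F/σ_allow = 290000/631.6 = 459.2 mm².
t = A/w = 459.2/41.3 = 11.12 mm.

t = 11.1 mm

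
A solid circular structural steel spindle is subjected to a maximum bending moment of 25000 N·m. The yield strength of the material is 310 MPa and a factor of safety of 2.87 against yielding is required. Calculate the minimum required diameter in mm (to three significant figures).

σ_allow = 310/2.87 = 108.0 MPa.
For a solid circular section σ = 32M/(πd³), so d³ = 32M/(π σ_allow) = 32×2.5000×10^7/(π×108.0) = 2.358×10^6 mm³.
d = 133.1 mm.

d = 133 mm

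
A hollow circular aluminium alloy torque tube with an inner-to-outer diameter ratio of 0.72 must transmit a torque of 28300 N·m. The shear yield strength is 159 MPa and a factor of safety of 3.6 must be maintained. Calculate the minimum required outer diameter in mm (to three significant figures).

d_o = 165 mm

τ_allow = 159/3.6 = 44.17 MPa.
For a hollow shaft τ = 16T/[πd_o³(1−k⁴)] with k = 0.72, so 1−k⁴ = 0.7313.
d_o³ = 16T/[π τ_allow (1−k⁴)] = 16×2.8300×10^7/(π×44.17×0.7313) = 4.463×10^6 mm³.
d_o = 164.6 mm.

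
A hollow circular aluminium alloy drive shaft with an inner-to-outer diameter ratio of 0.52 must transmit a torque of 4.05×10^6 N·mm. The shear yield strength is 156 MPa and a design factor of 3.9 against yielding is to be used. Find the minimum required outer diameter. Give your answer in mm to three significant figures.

τ_allow = 156/3.9 = 40.00 MPa.
For a hollow shaft τ = 16T/[πd_o³(1−k⁴)] with k = 0.52, so 1−k⁴ = 0.9269.
d_o³ = 16T/[π τ_allow (1−k⁴)] = 16×4050000/(π×40.00×0.9269) = 556300 mm³.
d_o = 82.25 mm.

d_o = 82.2 mm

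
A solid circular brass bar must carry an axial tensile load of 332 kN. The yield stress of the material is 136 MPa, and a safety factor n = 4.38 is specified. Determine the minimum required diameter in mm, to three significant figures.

Allowable stress σ_allow = 136/4.38 = 31.05 MPa.
Required area A = F/σ_allow = 332000/31.05 = 10690 mm².
A = πd²/4 → d = √(4A/π) = 116.7 mm.

d = 117 mm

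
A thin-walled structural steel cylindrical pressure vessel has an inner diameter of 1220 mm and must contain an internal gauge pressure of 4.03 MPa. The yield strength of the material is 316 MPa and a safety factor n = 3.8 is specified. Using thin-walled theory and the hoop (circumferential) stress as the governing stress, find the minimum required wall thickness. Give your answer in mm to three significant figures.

σ_allow = 316/3.8 = 83.16 MPa.
Hoop stress σ_h = pD/(2t), so t = pD/(2σ_allow) = 4.03×1220/(2×83.16) = 29.56 mm.

t = 29.6 mm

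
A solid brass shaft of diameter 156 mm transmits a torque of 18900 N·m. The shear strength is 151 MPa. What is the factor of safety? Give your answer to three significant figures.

τ = 16T/(πd³) = 16×1.8900×10^7/(π×156³) = 25.35 MPa.
n = τ_limit/τ = 151/25.35 = 5.956.

n = 5.96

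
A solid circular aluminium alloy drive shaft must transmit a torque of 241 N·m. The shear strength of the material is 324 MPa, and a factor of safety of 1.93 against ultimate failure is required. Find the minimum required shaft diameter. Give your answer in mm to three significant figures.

d = 19.4 mm

Allowable shear stress τ_allow = 324/1.93 = 167.9 MPa.
For a solid shaft τ = 16T/(πd³), so d³ = 16T/(π τ_allow) = 16×241000/(π×167.9) = 7311 mm³.
d = (7311)^(1/3) = 19.41 mm.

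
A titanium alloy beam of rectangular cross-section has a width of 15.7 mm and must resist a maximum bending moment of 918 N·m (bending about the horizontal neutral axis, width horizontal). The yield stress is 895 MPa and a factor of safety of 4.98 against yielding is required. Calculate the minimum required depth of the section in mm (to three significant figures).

h = 44.2 mm

σ_allow = 895/4.98 = 179.7 MPa.
For a rectangular section σ = 6M/(bh²), so h² = 6M/(b σ_allow) = 6×918000/(15.7×179.7) = 1952 mm².
h = 44.18 mm.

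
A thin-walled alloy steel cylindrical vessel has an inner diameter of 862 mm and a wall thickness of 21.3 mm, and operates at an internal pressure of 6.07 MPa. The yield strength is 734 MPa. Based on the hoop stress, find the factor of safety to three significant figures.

n = 5.98

σ_h = pD/(2t) = 6.07×862/(2×21.3) = 122.8 MPa.
n = 734/122.8 = 5.976.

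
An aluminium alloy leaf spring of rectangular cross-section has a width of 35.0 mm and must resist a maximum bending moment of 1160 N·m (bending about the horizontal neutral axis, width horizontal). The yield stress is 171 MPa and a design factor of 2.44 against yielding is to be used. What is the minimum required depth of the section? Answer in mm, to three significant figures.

σ_allow = 171/2.44 = 70.08 MPa.
For a rectangular section σ = 6M/(bh²), so h² = 6M/(b σ_allow) = 6×1160000/(35.0×70.08) = 2837 mm².
h = 53.27 mm.

h = 53.3 mm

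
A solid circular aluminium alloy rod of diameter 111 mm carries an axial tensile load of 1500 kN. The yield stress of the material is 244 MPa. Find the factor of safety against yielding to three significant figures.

A = πd²/4 = 9677 mm².
σ = F/A = 1500000/9677 = 155.0 MPa.
n = 244/155.0 = 1.574.

n = 1.57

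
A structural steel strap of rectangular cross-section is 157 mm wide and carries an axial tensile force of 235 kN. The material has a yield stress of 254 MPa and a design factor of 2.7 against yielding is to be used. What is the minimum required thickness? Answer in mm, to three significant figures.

t = 15.9 mm

σ_allow = 254/2.7 = 94.07 MPa.
Required area A = F/σ_allow = 235000/94.07 = 2498 mm².
t = A/w = 2498/157 = 15.91 mm.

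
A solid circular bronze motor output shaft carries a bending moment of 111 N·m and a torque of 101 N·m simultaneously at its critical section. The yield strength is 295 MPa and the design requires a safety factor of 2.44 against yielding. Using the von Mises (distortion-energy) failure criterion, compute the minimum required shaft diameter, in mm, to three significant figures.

d = 22.8 mm

σ_allow = σ_y/n = 295/2.44 = 120.9 MPa.
For a solid shaft σ_b = 32M/(πd³) and τ = 16T/(πd³), so the von Mises stress is σ' = (16/πd³)·√(4M²+3T²).
√(4M²+3T²) = √(4×(111000)² + 3×(101000)²) = 282600 N·mm.
d³ = 16×282600/(π×120.9) = 11910 mm³.
d = 22.83 mm.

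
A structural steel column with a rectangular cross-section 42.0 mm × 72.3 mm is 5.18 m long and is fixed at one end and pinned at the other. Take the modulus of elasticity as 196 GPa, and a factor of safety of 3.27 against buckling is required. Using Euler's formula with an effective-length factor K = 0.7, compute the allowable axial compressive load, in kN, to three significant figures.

P_allow = 20.1 kN

Buckling occurs about the weak axis: I_min = h·b³/12 = 72.3×42.0³/12 = 446400 mm⁴ (b = 42.0 mm is the smaller dimension).
Effective length L_e = KL = 0.7×5.18 m = 3626 mm.
Euler critical load P_cr = π²EI/L_e² = π²×196000×446400/3626² = 65680 N.
P_allow = P_cr/n = 65680/3.27 = 20080 N.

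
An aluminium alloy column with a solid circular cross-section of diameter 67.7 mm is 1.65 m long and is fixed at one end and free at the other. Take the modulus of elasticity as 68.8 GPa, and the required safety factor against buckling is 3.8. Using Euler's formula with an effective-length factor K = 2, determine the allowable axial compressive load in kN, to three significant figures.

I = πd⁴/64 = π×67.7⁴/64 = 1.031×10^6 mm⁴.
Effective length L_e = KL = 2×1.65 m = 3300 mm.
Euler critical load P_cr = π²EI/L_e² = π²×68800×1.031×10^6/3300² = 64300 N.
P_allow = P_cr/n = 64300/3.8 = 16920 N.

P_allow = 16.9 kN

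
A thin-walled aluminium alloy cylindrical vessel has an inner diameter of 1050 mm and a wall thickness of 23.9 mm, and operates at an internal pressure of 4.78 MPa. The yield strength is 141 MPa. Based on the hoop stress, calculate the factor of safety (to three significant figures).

σ_h = pD/(2t) = 4.78×1050/(2×23.9) = 105.0 MPa.
n = 141/105.0 = 1.343.

n = 1.34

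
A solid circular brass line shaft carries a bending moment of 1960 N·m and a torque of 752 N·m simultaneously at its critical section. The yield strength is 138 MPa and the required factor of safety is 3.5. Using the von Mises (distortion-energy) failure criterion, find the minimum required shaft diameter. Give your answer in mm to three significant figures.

d = 81.1 mm

σ_allow = σ_y/n = 138/3.5 = 39.43 MPa.
For a solid shaft σ_b = 32M/(πd³) and τ = 16T/(πd³), so the von Mises stress is σ' = (16/πd³)·√(4M²+3T²).
√(4M²+3T²) = √(4×(1.960×10^6)² + 3×(752000)²) = 4.131×10^6 N·mm.
d³ = 16×4.131×10^6/(π×39.43) = 533600 mm³.
d = 81.11 mm.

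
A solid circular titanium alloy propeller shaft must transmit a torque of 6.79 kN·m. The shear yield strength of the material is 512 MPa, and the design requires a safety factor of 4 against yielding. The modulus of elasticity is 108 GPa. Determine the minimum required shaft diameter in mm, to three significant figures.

Allowable shear stress τ_allow = 512/4 = 128.0 MPa.
For a solid shaft τ = 16T/(πd³), so d³ = 16T/(π τ_allow) = 16×6790000/(π×128.0) = 270200 mm³.
d = (270200)^(1/3) = 64.65 mm.

d = 64.6 mm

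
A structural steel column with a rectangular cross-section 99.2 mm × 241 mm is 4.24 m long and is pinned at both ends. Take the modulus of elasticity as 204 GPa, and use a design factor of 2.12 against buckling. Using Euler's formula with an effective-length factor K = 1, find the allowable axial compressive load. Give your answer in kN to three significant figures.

Buckling occurs about the weak axis: I_min = h·b³/12 = 241×99.2³/12 = 1.961×10^7 mm⁴ (b = 99.2 mm is the smaller dimension).
Effective length L_e = KL = 1×4.24 m = 4240 mm.
Euler critical load P_cr = π²EI/L_e² = π²×204000×1.961×10^7/4240² = 2.196×10^6 N.
P_allow = P_cr/n = 2.196×10^6/2.12 = 1.036×10^6 N.

P_allow = 1040 kN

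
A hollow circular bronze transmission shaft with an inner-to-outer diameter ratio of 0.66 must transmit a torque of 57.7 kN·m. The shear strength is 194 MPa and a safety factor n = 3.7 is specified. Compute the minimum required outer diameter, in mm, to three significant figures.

d_o = 191 mm

τ_allow = 194/3.7 = 52.43 MPa.
For a hollow shaft τ = 16T/[πd_o³(1−k⁴)] with k = 0.66, so 1−k⁴ = 0.8103.
d_o³ = 16T/[π τ_allow (1−k⁴)] = 16×5.7700×10^7/(π×52.43×0.8103) = 6.917×10^6 mm³.
d_o = 190.5 mm.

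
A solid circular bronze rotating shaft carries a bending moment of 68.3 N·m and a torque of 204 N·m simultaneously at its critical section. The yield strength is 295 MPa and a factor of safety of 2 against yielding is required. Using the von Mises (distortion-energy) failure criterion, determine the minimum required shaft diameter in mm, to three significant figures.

d = 23.6 mm

σ_allow = σ_y/n = 295/2 = 147.5 MPa.
For a solid shaft σ_b = 32M/(πd³) and τ = 16T/(πd³), so the von Mises stress is σ' = (16/πd³)·√(4M²+3T²).
√(4M²+3T²) = √(4×(68300)² + 3×(204000)²) = 378800 N·mm.
d³ = 16×378800/(π×147.5) = 13080 mm³.
d = 23.56 mm.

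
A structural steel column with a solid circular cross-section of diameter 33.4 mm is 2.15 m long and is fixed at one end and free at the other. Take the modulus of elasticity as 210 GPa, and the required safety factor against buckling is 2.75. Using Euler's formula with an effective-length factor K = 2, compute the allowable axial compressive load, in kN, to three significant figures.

P_allow = 2.49 kN

I = πd⁴/64 = π×33.4⁴/64 = 61090 mm⁴.
Effective length L_e = KL = 2×2.15 m = 4300 mm.
Euler critical load P_cr = π²EI/L_e² = π²×210000×61090/4300² = 6848 N.
P_allow = P_cr/n = 6848/2.75 = 2490 N.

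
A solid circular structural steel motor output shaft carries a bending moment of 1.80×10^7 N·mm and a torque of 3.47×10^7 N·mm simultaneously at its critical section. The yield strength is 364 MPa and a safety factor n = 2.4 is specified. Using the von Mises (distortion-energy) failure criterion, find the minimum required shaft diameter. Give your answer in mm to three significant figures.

σ_allow = σ_y/n = 364/2.4 = 151.7 MPa.
For a solid shaft σ_b = 32M/(πd³) and τ = 16T/(πd³), so the von Mises stress is σ' = (16/πd³)·√(4M²+3T²).
√(4M²+3T²) = √(4×(1.800×10^7)² + 3×(3.470×10^7)²) = 7.006×10^7 N·mm.
d³ = 16×7.006×10^7/(π×151.7) = 2.353×10^6 mm³.
d = 133.0 mm.

d = 133 mm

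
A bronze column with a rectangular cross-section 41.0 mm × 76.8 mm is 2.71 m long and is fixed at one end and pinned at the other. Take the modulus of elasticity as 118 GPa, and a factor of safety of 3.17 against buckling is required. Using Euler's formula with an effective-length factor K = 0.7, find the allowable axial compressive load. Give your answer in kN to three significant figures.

Buckling occurs about the weak axis: I_min = h·b³/12 = 76.8×41.0³/12 = 441100 mm⁴ (b = 41.0 mm is the smaller dimension).
Effective length L_e = KL = 0.7×2.71 m = 1897 mm.
Euler critical load P_cr = π²EI/L_e² = π²×118000×441100/1897² = 142800 N.
P_allow = P_cr/n = 142800/3.17 = 45030 N.

P_allow = 45.0 kN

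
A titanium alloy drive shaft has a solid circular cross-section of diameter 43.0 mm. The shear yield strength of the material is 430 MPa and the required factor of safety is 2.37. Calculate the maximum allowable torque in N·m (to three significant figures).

τ_allow = 430/2.37 = 181.4 MPa.
For a solid shaft T_allow = τ_allow·πd³/16; πd³/16 = π×43.0³/16 = 15610 mm³.
T_allow = 181.4×15610 = 2.832×10^6 N·mm = 2832 N·m.

T_allow = 2830 N·m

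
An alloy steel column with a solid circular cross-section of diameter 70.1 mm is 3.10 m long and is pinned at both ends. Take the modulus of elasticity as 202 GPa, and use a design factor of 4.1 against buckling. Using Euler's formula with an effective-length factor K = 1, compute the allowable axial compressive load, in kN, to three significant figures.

I = πd⁴/64 = π×70.1⁴/64 = 1.185×10^6 mm⁴.
Effective length L_e = KL = 1×3.10 m = 3100 mm.
Euler critical load P_cr = π²EI/L_e² = π²×202000×1.185×10^6/3100² = 245900 N.
P_allow = P_cr/n = 245900/4.1 = 59980 N.

P_allow = 60.0 kN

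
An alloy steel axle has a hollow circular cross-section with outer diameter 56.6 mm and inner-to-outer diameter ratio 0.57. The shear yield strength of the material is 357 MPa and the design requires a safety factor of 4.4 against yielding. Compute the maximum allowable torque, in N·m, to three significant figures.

T_allow = 2580 N·m

τ_allow = 357/4.4 = 81.14 MPa.
For a hollow shaft T_allow = τ_allow·πd_o³(1−k⁴)/16 with 1−k⁴ = 0.8944, so πd_o³(1−k⁴)/16 = 31840 mm³.
T_allow = 81.14×31840 = 2.584×10^6 N·mm = 2584 N·m.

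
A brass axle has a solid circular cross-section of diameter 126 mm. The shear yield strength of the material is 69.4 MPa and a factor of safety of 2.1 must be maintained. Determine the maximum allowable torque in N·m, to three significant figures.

τ_allow = 69.4/2.1 = 33.05 MPa.
For a solid shaft T_allow = τ_allow·πd³/16; πd³/16 = π×126³/16 = 392800 mm³.
T_allow = 33.05×392800 = 1.298×10^7 N·mm = 12980 N·m.

T_allow = 13000 N·m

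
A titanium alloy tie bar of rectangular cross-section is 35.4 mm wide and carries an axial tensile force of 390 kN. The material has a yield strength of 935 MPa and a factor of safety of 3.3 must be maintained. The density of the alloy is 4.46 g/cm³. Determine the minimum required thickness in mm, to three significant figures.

σ_allow = 935/3.3 = 283.3 MPa.
Required area A = F/σ_allow = 390000/283.3 = 1376 mm².
t = A/w = 1376/35.4 = 38.88 mm.

t = 38.9 mm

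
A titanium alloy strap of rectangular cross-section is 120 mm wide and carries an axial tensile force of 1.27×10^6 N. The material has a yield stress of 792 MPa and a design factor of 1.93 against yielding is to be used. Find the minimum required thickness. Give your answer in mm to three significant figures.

t = 25.8 mm

σ_allow = 792/1.93 = 410.4 MPa.
Required area A = F/σ_allow = 1270000/410.4 = 3095 mm².
t = A/w = 3095/120 = 25.79 mm.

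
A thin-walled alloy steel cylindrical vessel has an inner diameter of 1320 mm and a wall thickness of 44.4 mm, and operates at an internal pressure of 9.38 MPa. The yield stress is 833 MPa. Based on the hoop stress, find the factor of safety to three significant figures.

n = 5.97

σ_h = pD/(2t) = 9.38×1320/(2×44.4) = 139.4 MPa.
n = 833/139.4 = 5.974.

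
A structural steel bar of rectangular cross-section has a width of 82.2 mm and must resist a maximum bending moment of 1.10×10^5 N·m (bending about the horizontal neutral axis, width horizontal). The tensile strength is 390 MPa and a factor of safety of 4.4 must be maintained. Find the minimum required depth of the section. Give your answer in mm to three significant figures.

σ_allow = 390/4.4 = 88.64 MPa.
For a rectangular section σ = 6M/(bh²), so h² = 6M/(b σ_allow) = 6×1.1000×10^8/(82.2×88.64) = 90590 mm².
h = 301.0 mm.

h = 301 mm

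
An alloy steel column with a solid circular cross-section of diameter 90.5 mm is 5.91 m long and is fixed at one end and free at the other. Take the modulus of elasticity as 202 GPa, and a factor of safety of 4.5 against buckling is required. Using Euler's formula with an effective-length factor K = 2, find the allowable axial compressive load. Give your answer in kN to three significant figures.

I = πd⁴/64 = π×90.5⁴/64 = 3.293×10^6 mm⁴.
Effective length L_e = KL = 2×5.91 m = 11820 mm.
Euler critical load P_cr = π²EI/L_e² = π²×202000×3.293×10^6/11820² = 46990 N.
P_allow = P_cr/n = 46990/4.5 = 10440 N.

P_allow = 10.4 kN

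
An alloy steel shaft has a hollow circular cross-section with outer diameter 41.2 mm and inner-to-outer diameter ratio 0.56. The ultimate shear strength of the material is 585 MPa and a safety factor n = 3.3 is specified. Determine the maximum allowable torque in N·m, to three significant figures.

T_allow = 2190 N·m

τ_allow = 585/3.3 = 177.3 MPa.
For a hollow shaft T_allow = τ_allow·πd_o³(1−k⁴)/16 with 1−k⁴ = 0.9017, so πd_o³(1−k⁴)/16 = 12380 mm³.
T_allow = 177.3×12380 = 2.195×10^6 N·mm = 2195 N·m.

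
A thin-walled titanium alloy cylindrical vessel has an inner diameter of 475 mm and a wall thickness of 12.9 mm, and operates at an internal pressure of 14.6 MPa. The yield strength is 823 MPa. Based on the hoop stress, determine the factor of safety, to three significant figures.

n = 3.06

σ_h = pD/(2t) = 14.6×475/(2×12.9) = 268.8 MPa.
n = 823/268.8 = 3.062.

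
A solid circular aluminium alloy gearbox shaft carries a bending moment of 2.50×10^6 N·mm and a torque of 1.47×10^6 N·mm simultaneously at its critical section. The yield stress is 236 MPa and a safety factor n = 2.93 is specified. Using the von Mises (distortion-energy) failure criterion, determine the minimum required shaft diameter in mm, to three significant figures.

σ_allow = σ_y/n = 236/2.93 = 80.55 MPa.
For a solid shaft σ_b = 32M/(πd³) and τ = 16T/(πd³), so the von Mises stress is σ' = (16/πd³)·√(4M²+3T²).
√(4M²+3T²) = √(4×(2.500×10^6)² + 3×(1.470×10^6)²) = 5.611×10^6 N·mm.
d³ = 16×5.611×10^6/(π×80.55) = 354800 mm³.
d = 70.79 mm.

d = 70.8 mm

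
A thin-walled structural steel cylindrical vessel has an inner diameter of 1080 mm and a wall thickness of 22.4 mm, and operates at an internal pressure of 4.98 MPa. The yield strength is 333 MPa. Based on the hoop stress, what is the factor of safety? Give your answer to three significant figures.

σ_h = pD/(2t) = 4.98×1080/(2×22.4) = 120.1 MPa.
n = 333/120.1 = 2.774.

n = 2.77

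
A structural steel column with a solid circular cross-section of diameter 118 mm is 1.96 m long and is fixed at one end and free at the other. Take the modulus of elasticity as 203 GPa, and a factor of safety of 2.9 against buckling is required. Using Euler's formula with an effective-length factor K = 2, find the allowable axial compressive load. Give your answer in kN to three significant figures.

I = πd⁴/64 = π×118⁴/64 = 9.517×10^6 mm⁴.
Effective length L_e = KL = 2×1.96 m = 3920 mm.
Euler critical load P_cr = π²EI/L_e² = π²×203000×9.517×10^6/3920² = 1.241×10^6 N.
P_allow = P_cr/n = 1.241×10^6/2.9 = 427900 N.

P_allow = 428 kN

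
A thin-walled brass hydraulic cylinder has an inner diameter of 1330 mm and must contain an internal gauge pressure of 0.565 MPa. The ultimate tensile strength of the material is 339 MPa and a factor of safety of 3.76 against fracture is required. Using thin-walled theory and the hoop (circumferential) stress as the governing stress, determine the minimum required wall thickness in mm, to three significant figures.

t = 4.17 mm

σ_allow = 339/3.76 = 90.16 MPa.
Hoop stress σ_h = pD/(2t), so t = pD/(2σ_allow) = 0.565×1330/(2×90.16) = 4.167 mm.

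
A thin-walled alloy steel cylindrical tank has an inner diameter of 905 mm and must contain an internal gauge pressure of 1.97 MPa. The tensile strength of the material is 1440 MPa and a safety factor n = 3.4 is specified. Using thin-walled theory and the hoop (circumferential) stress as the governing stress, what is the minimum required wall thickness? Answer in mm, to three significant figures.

t = 2.10 mm

σ_allow = 1440/3.4 = 423.5 MPa.
Hoop stress σ_h = pD/(2t), so t = pD/(2σ_allow) = 1.97×905/(2×423.5) = 2.105 mm.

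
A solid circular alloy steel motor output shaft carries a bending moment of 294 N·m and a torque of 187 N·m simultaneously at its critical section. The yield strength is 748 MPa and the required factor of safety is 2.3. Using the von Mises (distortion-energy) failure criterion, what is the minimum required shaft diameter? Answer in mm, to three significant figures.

d = 21.9 mm

σ_allow = σ_y/n = 748/2.3 = 325.2 MPa.
For a solid shaft σ_b = 32M/(πd³) and τ = 16T/(πd³), so the von Mises stress is σ' = (16/πd³)·√(4M²+3T²).
√(4M²+3T²) = √(4×(294000)² + 3×(187000)²) = 671300 N·mm.
d³ = 16×671300/(π×325.2) = 10510 mm³.
d = 21.91 mm.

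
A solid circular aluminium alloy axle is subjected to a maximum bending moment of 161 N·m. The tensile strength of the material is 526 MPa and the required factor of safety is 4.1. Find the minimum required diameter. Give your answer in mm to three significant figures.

d = 23.4 mm

σ_allow = 526/4.1 = 128.3 MPa.
For a solid circular section σ = 32M/(πd³), so d³ = 32M/(π σ_allow) = 32×161000/(π×128.3) = 12780 mm³.
d = 23.38 mm.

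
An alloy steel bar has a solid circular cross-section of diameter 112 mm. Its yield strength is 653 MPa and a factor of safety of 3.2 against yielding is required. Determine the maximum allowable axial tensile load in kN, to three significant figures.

σ_allow = 653/3.2 = 204.1 MPa.
A = πd²/4 = π×112²/4 = 9852 mm².
F_allow = σ_allow × A = 204.1×9852 = 2.010×10^6 N.

F_allow = 2010 kN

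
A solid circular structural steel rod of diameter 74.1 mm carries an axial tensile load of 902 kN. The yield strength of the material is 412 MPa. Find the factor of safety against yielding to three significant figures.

n = 1.97

A = πd²/4 = 4312 mm².
σ = F/A = 902000/4312 = 209.2 MPa.
n = 412/209.2 = 1.970.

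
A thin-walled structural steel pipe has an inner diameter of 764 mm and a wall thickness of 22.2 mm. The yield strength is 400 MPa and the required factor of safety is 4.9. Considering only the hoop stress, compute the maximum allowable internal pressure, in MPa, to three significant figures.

σ_allow = 400/4.9 = 81.63 MPa.
σ_h = pD/(2t) → p_allow = 2σ_allow t/D = 2×81.63×22.2/764 = 4.744 MPa.

p_allow = 4.74 MPa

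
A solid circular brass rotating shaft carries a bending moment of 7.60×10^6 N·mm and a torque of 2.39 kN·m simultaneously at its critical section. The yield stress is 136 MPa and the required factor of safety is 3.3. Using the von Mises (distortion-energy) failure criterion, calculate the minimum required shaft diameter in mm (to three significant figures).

d = 125 mm

σ_allow = σ_y/n = 136/3.3 = 41.21 MPa.
For a solid shaft σ_b = 32M/(πd³) and τ = 16T/(πd³), so the von Mises stress is σ' = (16/πd³)·√(4M²+3T²).
√(4M²+3T²) = √(4×(7.600×10^6)² + 3×(2.390×10^6)²) = 1.575×10^7 N·mm.
d³ = 16×1.575×10^7/(π×41.21) = 1.947×10^6 mm³.
d = 124.9 mm.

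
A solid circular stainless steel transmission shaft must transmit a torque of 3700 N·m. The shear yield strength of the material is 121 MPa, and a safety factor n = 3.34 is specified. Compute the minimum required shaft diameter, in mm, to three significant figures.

d = 80.4 mm

Allowable shear stress τ_allow = 121/3.34 = 36.23 MPa.
For a solid shaft τ = 16T/(πd³), so d³ = 16T/(π τ_allow) = 16×3700000/(π×36.23) = 520200 mm³.
d = (520200)^(1/3) = 80.42 mm.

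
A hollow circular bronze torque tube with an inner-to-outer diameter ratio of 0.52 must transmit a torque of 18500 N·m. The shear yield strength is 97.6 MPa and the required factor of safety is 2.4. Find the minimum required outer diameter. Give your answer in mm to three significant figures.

d_o = 136 mm

τ_allow = 97.6/2.4 = 40.67 MPa.
For a hollow shaft τ = 16T/[πd_o³(1−k⁴)] with k = 0.52, so 1−k⁴ = 0.9269.
d_o³ = 16T/[π τ_allow (1−k⁴)] = 16×1.8500×10^7/(π×40.67×0.9269) = 2.500×10^6 mm³.
d_o = 135.7 mm.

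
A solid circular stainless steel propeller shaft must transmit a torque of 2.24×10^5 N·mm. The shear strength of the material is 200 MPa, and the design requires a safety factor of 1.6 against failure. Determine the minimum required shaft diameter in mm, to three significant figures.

d = 20.9 mm

Allowable shear stress τ_allow = 200/1.6 = 125.0 MPa.
For a solid shaft τ = 16T/(πd³), so d³ = 16T/(π τ_allow) = 16×224000/(π×125.0) = 9127 mm³.
d = (9127)^(1/3) = 20.90 mm.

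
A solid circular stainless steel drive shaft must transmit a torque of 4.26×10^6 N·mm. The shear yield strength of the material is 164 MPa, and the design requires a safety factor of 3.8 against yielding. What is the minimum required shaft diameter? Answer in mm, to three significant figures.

d = 79.5 mm

Allowable shear stress τ_allow = 164/3.8 = 43.16 MPa.
For a solid shaft τ = 16T/(πd³), so d³ = 16T/(π τ_allow) = 16×4260000/(π×43.16) = 502700 mm³.
d = (502700)^(1/3) = 79.51 mm.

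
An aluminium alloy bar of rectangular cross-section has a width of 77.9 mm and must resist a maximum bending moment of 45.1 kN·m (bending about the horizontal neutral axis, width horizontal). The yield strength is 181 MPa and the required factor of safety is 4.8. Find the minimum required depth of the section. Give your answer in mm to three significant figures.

h = 304 mm

σ_allow = 181/4.8 = 37.71 MPa.
For a rectangular section σ = 6M/(bh²), so h² = 6M/(b σ_allow) = 6×4.5100×10^7/(77.9×37.71) = 92120 mm².
h = 303.5 mm.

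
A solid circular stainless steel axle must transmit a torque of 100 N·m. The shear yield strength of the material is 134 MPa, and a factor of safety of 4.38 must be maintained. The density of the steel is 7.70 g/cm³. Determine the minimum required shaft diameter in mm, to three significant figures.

d = 25.5 mm

Allowable shear stress τ_allow = 134/4.38 = 30.59 MPa.
For a solid shaft τ = 16T/(πd³), so d³ = 16T/(π τ_allow) = 16×100000/(π×30.59) = 16650 mm³.
d = (16650)^(1/3) = 25.53 mm.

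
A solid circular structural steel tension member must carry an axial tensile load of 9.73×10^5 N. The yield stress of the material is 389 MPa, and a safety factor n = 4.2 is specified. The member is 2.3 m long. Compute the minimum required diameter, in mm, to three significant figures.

d = 116 mm

Allowable stress σ_allow = 389/4.2 = 92.62 MPa.
Required area A = F/σ_allow = 973000/92.62 = 10510 mm².
A = πd²/4 → d = √(4A/π) = 115.7 mm.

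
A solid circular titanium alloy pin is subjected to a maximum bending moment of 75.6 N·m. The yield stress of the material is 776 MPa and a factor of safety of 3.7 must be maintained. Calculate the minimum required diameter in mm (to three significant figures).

σ_allow = 776/3.7 = 209.7 MPa.
For a solid circular section σ = 32M/(πd³), so d³ = 32M/(π σ_allow) = 32×75600/(π×209.7) = 3672 mm³.
d = 15.43 mm.

d = 15.4 mm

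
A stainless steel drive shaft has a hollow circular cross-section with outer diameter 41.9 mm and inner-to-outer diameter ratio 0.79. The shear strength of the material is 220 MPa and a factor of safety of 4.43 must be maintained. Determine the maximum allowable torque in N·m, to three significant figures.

T_allow = 438 N·m

τ_allow = 220/4.43 = 49.66 MPa.
For a hollow shaft T_allow = τ_allow·πd_o³(1−k⁴)/16 with 1−k⁴ = 0.6105, so πd_o³(1−k⁴)/16 = 8818 mm³.
T_allow = 49.66×8818 = 437900 N·mm = 437.9 N·m.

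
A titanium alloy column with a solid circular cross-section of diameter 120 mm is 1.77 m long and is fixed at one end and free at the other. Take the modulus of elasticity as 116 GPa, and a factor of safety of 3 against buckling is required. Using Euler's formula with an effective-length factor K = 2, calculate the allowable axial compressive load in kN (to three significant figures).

I = πd⁴/64 = π×120⁴/64 = 1.018×10^7 mm⁴.
Effective length L_e = KL = 2×1.77 m = 3540 mm.
Euler critical load P_cr = π²EI/L_e² = π²×116000×1.018×10^7/3540² = 929900 N.
P_allow = P_cr/n = 929900/3 = 310000 N.

P_allow = 310 kN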